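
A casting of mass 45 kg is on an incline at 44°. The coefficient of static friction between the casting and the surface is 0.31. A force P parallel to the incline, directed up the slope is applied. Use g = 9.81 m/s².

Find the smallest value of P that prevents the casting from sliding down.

The casting tends to slide down (tan θ > μ_s), so at the point of impending slip friction acts up-slope at its limit: f = μ_s N.
P is parallel to the surface, so N = m g cos θ = 318 N.
Along the incline: P + μ_s N = m g sin θ, so P = 307 − 0.31×318 = 208 N.

P_min ≈ 208 N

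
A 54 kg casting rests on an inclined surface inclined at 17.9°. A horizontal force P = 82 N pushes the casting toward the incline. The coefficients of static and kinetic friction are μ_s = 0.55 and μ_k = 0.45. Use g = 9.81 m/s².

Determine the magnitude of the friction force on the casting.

f ≈ 84.8 N (up the incline)

Normal direction: N = m g cos θ + P sin θ = 529.3 N.
Along the incline, the net driving force (taking up-slope positive) is P cos θ − m g sin θ = 78.03 − 162.8 = -84.79 N, so equilibrium requires friction f = 84.79 N (up-slope).
Maximum static friction: μ_s N = 0.55 × 529.3 = 291.1 N.
Since 84.79 N is within the 291.1 N limit, the casting stays put and friction is exactly 84.8 N.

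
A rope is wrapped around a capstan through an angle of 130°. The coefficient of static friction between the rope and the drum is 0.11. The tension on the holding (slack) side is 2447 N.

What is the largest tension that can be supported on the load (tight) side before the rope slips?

At impending slip the capstan equation gives T₂/T₁ = e^{μβ} with β in radians.
β = 130° × π/180 = 2.269 rad.
e^{μβ} = e^{0.11×2.269} = 1.283.
T₂ = T₁ · e^{μβ} = 2447 × 1.283 = 3140 N.

T_max ≈ 3140 N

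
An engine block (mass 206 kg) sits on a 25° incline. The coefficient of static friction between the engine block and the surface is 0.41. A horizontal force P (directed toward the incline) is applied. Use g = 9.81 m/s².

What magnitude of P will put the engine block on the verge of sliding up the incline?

At impending motion up the slope, friction acts down-slope at its limit: f = μ_s N.
Perpendicular to the incline: N = m g cos θ + P sin θ.
Along the incline: P cos θ = m g sin θ + μ_s N = m g sin θ + μ_s (m g cos θ + P sin θ).
Solving, P (cos θ − μ_s sin θ) = m g (sin θ + μ_s cos θ), so P = 206×9.81×(sin 25° + 0.41 cos 25°)/(cos 25° − 0.41 sin 25°) = 2020×0.7942/0.733 = 2190 N.

P ≈ 2190 N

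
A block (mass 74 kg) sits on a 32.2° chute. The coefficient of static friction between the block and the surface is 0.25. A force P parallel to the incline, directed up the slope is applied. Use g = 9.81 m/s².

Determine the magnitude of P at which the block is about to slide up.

At impending motion up the slope, friction acts down-slope at its limit: f = μ_s N.
P is parallel to the surface, so N = m g cos θ = 614 N.
Along the incline: P = m g sin θ + μ_s N = 387 + 0.25×614 = 540 N.

P ≈ 540 N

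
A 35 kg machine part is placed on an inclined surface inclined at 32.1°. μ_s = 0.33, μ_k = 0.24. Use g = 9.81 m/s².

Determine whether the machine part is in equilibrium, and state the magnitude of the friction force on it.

f ≈ 69.8 N

N = m g cos θ = 291 N.
Down-slope weight component: m g sin θ = 182 N.
μ_s N = 96 N.
182 > 96 N, so it slides; kinetic friction f = μ_k N = 0.24×291 = 69.8 N.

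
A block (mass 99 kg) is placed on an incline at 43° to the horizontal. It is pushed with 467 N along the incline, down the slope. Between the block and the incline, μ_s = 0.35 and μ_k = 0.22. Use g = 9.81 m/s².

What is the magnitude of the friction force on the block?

Normal force: N = m g cos θ = 99 × 9.81 × cos 43° = 710.3 N.
The friction needed for equilibrium is m g sin θ + P = 662.3 + 467 = 1129 N, measured positive up-slope.
Static friction can supply at most μ_s N = 248.6 N.
Since |1129| > 248.6 N, static friction cannot hold it; the block slides down the incline and kinetic friction applies: f = μ_k N = 0.22 × 710.3 = 156 N.

f ≈ 156 N (up the incline)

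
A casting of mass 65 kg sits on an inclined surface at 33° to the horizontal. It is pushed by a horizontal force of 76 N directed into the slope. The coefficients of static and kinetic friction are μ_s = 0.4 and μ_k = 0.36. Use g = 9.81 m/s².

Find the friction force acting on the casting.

f ≈ 207 N (up the incline)

Resolve perpendicular to the incline: N = m g cos θ + P sin θ = 65×9.81×cos 33° + 76×sin 33° = 576.2 N.
Along the incline, the net driving force (taking up-slope positive) is P cos θ − m g sin θ = 63.74 − 347.3 = -283.6 N, so equilibrium requires friction f = 283.6 N (up-slope).
The limit of static friction is μ_s N = 230.5 N.
|f_req| = 283.6 > 230.5 N → the casting slides down the incline; f = μ_k N = 0.36 × 576.2 = 207 N.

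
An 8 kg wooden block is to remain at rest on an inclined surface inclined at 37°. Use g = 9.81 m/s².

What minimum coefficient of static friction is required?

μ_s,min ≈ 0.754

At the slip threshold m g sin θ = μ_s m g cos θ, so μ_s,min = tan θ.
μ_s,min = tan 37° = 0.754.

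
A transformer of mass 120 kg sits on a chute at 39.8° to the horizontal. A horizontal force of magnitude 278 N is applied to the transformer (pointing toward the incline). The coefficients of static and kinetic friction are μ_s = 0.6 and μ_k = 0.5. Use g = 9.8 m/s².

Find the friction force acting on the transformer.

f ≈ 539 N (up the incline)

Resolve perpendicular to the incline: N = m g cos θ + P sin θ = 120×9.8×cos 39.8° + 278×sin 39.8° = 1081 N.
Parallel to the incline: P cos θ − m g sin θ = 213.6 − 752.8 = -539.2 N; the friction needed to balance this is 539.2 N acting up the slope.
Maximum static friction: μ_s N = 0.6 × 1081 = 648.9 N.
|f_req| = 539.2 ≤ 648.9 N → the transformer is in equilibrium; friction equals the required value.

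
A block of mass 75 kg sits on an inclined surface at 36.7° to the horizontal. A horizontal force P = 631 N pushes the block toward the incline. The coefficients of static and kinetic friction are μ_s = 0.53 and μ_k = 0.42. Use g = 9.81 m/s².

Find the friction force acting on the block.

f ≈ 66.2 N (down the incline)

Resolve perpendicular to the incline: N = m g cos θ + P sin θ = 75×9.81×cos 36.7° + 631×sin 36.7° = 967 N.
Parallel to the incline: P cos θ − m g sin θ = 505.9 − 439.7 = 66.22 N; the friction needed to balance this is 66.22 N acting down the slope.
Maximum static friction: μ_s N = 0.53 × 967 = 512.5 N.
Since 66.22 N is within the 512.5 N limit, the block stays put and friction is exactly 66.2 N.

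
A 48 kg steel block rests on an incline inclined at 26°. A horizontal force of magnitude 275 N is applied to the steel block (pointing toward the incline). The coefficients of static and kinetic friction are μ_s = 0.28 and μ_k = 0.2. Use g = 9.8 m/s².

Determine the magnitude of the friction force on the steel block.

Normal direction: N = m g cos θ + P sin θ = 543.3 N.
Parallel to the incline: P cos θ − m g sin θ = 247.2 − 206.2 = 40.96 N; the friction needed to balance this is 40.96 N acting down the slope.
The limit of static friction is μ_s N = 152.1 N.
|f_req| = 40.96 ≤ 152.1 N → the steel block is in equilibrium; friction equals the required value.

f ≈ 41 N (down the incline)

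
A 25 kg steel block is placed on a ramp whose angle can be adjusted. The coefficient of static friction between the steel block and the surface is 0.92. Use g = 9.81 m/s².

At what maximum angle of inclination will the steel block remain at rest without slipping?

θ_max ≈ 42.6°

At the slip threshold, m g sin θ = μ_s · m g cos θ, so tan θ = μ_s.
θ_max = arctan(0.92) = 42.6°.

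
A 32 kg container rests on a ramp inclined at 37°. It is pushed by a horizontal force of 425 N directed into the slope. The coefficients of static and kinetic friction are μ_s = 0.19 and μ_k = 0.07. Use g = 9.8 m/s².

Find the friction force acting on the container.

f ≈ 35.4 N (down the incline)

Normal direction: N = m g cos θ + P sin θ = 506.2 N.
Along the incline, the net driving force (taking up-slope positive) is P cos θ − m g sin θ = 339.4 − 188.7 = 150.7 N, so equilibrium requires friction f = -150.7 N (down-slope).
Maximum static friction: μ_s N = 0.19 × 506.2 = 96.18 N.
|f_req| = 150.7 > 96.18 N → the container slides up the incline; f = μ_k N = 0.07 × 506.2 = 35.4 N.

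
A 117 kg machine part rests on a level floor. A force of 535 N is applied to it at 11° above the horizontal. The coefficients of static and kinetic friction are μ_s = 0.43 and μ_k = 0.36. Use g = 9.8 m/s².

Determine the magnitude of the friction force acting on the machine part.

f ≈ 376 N

N = m g − P sin α = 1147 − 535×sin 11° = 1045 N.
Horizontally, friction must balance P cos α = 525.2 N.
μ_s N = 0.43 × 1045 = 449.1 N.
525.2 > 449.1 N → the machine part slides; f = μ_k N = 0.36×1045 = 376 N.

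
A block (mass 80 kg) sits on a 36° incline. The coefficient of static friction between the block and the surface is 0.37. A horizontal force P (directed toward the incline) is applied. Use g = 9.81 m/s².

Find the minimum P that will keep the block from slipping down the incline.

P_min ≈ 221 N

The block tends to slide down (tan θ > μ_s), so at the point of impending slip friction acts up-slope at its limit: f = μ_s N.
Perpendicular to the incline: N = m g cos θ + P sin θ.
Along the incline: P cos θ + μ_s N = m g sin θ, i.e. P cos θ + μ_s (m g cos θ + P sin θ) = m g sin θ.
Solving, P (cos θ + μ_s sin θ) = m g (sin θ − μ_s cos θ), so P = 785×0.2884/1.026 = 221 N.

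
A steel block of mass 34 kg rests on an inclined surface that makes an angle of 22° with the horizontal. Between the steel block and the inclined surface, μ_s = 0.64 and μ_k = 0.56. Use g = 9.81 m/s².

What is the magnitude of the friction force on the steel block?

The normal reaction is N = m g cos θ = 309.3 N.
Along the slope the weight component is m g sin θ = 124.9 N; friction must supply exactly this, acting up-slope.
Maximum static friction available: μ_s N = 0.64 × 309.3 = 197.9 N.
Since |124.9| ≤ 197.9 N, static friction is sufficient; f equals the required value, not μ_s N.

f ≈ 125 N (up the incline)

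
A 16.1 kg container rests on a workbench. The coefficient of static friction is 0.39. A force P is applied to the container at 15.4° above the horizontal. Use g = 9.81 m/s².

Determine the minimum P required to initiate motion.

N = m g − P sin α (the pull lifts the container).
At impending slip, P cos α = μ_s N = μ_s (m g − P sin α).
Solving: P (cos α + μ_s sin α) = μ_s m g → P = 0.39×158/(cos 15.4° + 0.39 sin 15.4°) = 61.6/1.068 = 57.7 N.

P ≈ 57.7 N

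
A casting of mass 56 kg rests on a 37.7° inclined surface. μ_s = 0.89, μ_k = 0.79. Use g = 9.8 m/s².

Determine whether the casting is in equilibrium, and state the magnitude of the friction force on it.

f ≈ 336 N

N = m g cos θ = 434 N.
Down-slope weight component: m g sin θ = 336 N.
μ_s N = 386 N.
336 ≤ 386 N, so it stays put; friction = 336 N.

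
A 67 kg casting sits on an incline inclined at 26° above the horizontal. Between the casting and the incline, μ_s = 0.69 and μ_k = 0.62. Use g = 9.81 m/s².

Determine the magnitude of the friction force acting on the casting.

The normal reaction is N = m g cos θ = 590.8 N.
Along the slope the weight component is m g sin θ = 288.1 N; friction must supply exactly this, acting up-slope.
Maximum static friction available: μ_s N = 0.69 × 590.8 = 407.6 N.
Since |288.1| ≤ 407.6 N, static friction is sufficient; f equals the required value, not μ_s N.

f ≈ 288 N (up the incline)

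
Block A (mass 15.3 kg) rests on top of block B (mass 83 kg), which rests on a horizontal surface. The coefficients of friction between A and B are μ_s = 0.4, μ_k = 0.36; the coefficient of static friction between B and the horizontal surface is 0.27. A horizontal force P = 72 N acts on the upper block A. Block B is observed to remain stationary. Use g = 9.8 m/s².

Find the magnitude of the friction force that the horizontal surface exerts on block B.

The normal force B exerts on A is simply A's weight, N₁ = 149.9 N.
So the A–B interface can sustain at most μ_s N₁ = 59.98 N of static friction.
P = 72 N exceeds that limit, so A slips over B and the interface friction becomes kinetic: f₁ = μ_k N₁ = 0.36×149.9 = 54 N.
B experiences an equal 54 N forward from A (third law). B is in equilibrium, so the floor supplies f₂ = 54 N of static friction (limit μ_s(m_A+m_B)g = 260.1 N, not exceeded).

f ≈ 54 N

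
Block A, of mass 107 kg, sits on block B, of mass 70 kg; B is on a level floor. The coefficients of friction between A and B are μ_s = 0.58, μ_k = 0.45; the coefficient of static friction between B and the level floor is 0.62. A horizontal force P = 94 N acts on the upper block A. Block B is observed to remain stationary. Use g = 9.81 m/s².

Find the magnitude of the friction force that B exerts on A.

f ≈ 94 N

Normal force at the A–B interface: N₁ = m_A g = 1050 N.
So the A–B interface can sustain at most μ_s N₁ = 608.8 N of static friction.
P = 94 N is within that limit, so A and B move together (both at rest); the A–B friction is simply f₁ = P = 94 N.
B experiences an equal 94 N forward from A (third law). B is in equilibrium, so the floor supplies f₂ = 94 N of static friction (limit μ_s(m_A+m_B)g = 1077 N, not exceeded).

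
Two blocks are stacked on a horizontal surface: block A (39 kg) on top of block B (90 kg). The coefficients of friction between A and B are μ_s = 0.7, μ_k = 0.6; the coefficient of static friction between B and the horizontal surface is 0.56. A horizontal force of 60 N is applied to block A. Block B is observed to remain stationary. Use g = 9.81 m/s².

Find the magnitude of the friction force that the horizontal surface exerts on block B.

f ≈ 60 N

The normal force B exerts on A is simply A's weight, N₁ = 382.6 N.
Maximum static friction on A from B: μ_s N₁ = 0.7×382.6 = 267.8 N.
Since P = 60 N ≤ 267.8 N, A does not slip on B; friction on A equals P = 60 N.
By Newton's third law B feels 60 N forward from A. With B stationary, the floor's static friction on B balances it: f₂ = 60 N (well within μ_s(m_A+m_B)g = 708.7 N).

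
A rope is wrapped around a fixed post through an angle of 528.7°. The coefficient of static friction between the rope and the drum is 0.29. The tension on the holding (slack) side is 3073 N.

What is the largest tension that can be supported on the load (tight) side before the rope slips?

At impending slip the capstan equation gives T₂/T₁ = e^{μβ} with β in radians.
β = 528.7° × π/180 = 9.228 rad.
e^{μβ} = e^{0.29×9.228} = 14.53.
T₂ = T₁ · e^{μβ} = 3073 × 14.53 = 44600 N.

T_max ≈ 44600 N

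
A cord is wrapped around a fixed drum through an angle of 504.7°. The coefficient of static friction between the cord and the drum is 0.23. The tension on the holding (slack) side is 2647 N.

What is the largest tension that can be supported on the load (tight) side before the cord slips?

T_max ≈ 20100 N

At impending slip the capstan equation gives T₂/T₁ = e^{μβ} with β in radians.
β = 504.7° × π/180 = 8.809 rad.
e^{μβ} = e^{0.23×8.809} = 7.584.
T₂ = T₁ · e^{μβ} = 2647 × 7.584 = 20100 N.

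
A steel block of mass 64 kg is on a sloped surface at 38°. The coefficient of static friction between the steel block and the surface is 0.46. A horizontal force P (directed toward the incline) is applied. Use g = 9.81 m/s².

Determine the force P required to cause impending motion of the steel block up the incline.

P ≈ 1220 N

At impending motion up the slope, friction acts down-slope at its limit: f = μ_s N.
Perpendicular to the incline: N = m g cos θ + P sin θ.
Along the incline: P cos θ = m g sin θ + μ_s N = m g sin θ + μ_s (m g cos θ + P sin θ).
Solving, P (cos θ − μ_s sin θ) = m g (sin θ + μ_s cos θ), so P = 64×9.81×(sin 38° + 0.46 cos 38°)/(cos 38° − 0.46 sin 38°) = 628×0.9781/0.5048 = 1220 N.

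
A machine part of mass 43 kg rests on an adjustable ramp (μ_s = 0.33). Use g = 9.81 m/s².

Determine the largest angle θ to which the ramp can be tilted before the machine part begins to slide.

At the slip threshold, m g sin θ = μ_s · m g cos θ, so tan θ = μ_s.
θ_max = arctan(0.33) = 18.3°.

θ_max ≈ 18.3°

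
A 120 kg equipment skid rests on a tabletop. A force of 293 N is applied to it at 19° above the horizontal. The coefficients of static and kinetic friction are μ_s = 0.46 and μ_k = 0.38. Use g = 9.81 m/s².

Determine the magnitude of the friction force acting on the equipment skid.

f ≈ 277 N

The vertical component of P reduces the normal force: N = m g − P sin α = 1177 − 95.39 = 1082 N.
The horizontal driving force is P cos α = 277 N, so equilibrium needs friction f = 277 N.
μ_s N = 0.46 × 1082 = 497.6 N.
277 ≤ 497.6 N → static; friction equals the required 277 N.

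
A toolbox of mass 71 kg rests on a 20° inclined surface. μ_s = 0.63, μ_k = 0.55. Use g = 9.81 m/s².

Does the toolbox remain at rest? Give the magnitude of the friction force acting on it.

N = m g cos θ = 655 N.
Down-slope weight component: m g sin θ = 238 N.
μ_s N = 412 N.
238 ≤ 412 N, so it stays put; friction = 238 N.

f ≈ 238 N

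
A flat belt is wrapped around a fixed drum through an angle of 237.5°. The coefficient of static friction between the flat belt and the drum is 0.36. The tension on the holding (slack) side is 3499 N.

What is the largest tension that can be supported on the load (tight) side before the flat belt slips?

At impending slip the capstan equation gives T₂/T₁ = e^{μβ} with β in radians.
β = 237.5° × π/180 = 4.145 rad.
e^{μβ} = e^{0.36×4.145} = 4.447.
T₂ = T₁ · e^{μβ} = 3499 × 4.447 = 15600 N.

T_max ≈ 15600 N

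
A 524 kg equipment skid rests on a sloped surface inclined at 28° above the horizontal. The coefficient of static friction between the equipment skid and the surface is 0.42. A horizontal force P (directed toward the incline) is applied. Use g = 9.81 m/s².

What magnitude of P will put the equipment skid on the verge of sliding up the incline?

At impending motion up the slope, friction acts down-slope at its limit: f = μ_s N.
Perpendicular to the incline: N = m g cos θ + P sin θ.
Along the incline: P cos θ = m g sin θ + μ_s N = m g sin θ + μ_s (m g cos θ + P sin θ).
Solving, P (cos θ − μ_s sin θ) = m g (sin θ + μ_s cos θ), so P = 524×9.81×(sin 28° + 0.42 cos 28°)/(cos 28° − 0.42 sin 28°) = 5140×0.8403/0.6858 = 6300 N.

P ≈ 6300 N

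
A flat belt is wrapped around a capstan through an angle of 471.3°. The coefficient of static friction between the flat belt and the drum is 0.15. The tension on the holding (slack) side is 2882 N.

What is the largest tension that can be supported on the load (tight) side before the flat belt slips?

At impending slip the capstan equation gives T₂/T₁ = e^{μβ} with β in radians.
β = 471.3° × π/180 = 8.226 rad.
e^{μβ} = e^{0.15×8.226} = 3.434.
T₂ = T₁ · e^{μβ} = 2882 × 3.434 = 9900 N.

T_max ≈ 9900 N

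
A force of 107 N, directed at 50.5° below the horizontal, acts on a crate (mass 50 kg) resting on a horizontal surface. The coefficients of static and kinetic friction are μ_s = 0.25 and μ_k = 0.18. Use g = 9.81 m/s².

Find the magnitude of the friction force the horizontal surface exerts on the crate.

Vertical equilibrium gives N = m g + P sin α = 573.1 N.
Horizontally, friction must balance P cos α = 68.06 N.
μ_s N = 0.25 × 573.1 = 143.3 N.
68.06 ≤ 143.3 N → static; friction equals the required 68.1 N.

f ≈ 68.1 N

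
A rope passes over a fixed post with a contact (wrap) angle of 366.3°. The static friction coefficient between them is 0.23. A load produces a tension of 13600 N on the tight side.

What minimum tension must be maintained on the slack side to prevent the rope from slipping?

T_min ≈ 3130 N

Capstan equation at impending slip: T_tight/T_slack = e^{μβ}.
β = 366.3° = 6.393 rad; e^{μβ} = e^{0.23×6.393} = 4.351.
T_slack = T_tight / e^{μβ} = 13600 / 4.351 = 3130 N.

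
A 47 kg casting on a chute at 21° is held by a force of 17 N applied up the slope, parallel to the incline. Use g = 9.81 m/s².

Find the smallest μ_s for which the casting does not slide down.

N = m g cos θ = 430.4 N.
Friction must make up the shortfall along the incline: f = m g sin θ − P = 165.2 − 17 = 148.2 N.
At the threshold f = μ_s N, so μ_s,min = 148.2/430.4 = 0.344.

μ_s,min ≈ 0.344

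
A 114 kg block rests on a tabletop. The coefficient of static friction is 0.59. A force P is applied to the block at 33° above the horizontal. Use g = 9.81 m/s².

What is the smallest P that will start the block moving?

N = m g − P sin α (the pull lifts the block).
At impending slip, P cos α = μ_s N = μ_s (m g − P sin α).
Solving: P (cos α + μ_s sin α) = μ_s m g → P = 0.59×1120/(cos 33° + 0.59 sin 33°) = 660/1.16 = 569 N.

P ≈ 569 N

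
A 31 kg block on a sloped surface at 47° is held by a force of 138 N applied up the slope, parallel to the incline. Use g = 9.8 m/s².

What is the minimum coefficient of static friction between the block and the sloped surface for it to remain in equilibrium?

N = m g cos θ = 207.2 N.
Friction must make up the shortfall along the incline: f = m g sin θ − P = 222.2 − 138 = 84.19 N.
At the threshold f = μ_s N, so μ_s,min = 84.19/207.2 = 0.406.

μ_s,min ≈ 0.406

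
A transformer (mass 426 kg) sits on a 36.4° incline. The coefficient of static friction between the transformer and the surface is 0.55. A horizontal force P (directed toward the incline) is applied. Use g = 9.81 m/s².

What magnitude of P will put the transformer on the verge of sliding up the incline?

P ≈ 9050 N

At impending motion up the slope, friction acts down-slope at its limit: f = μ_s N.
Perpendicular to the incline: N = m g cos θ + P sin θ.
Along the incline: P cos θ = m g sin θ + μ_s N = m g sin θ + μ_s (m g cos θ + P sin θ).
Solving, P (cos θ − μ_s sin θ) = m g (sin θ + μ_s cos θ), so P = 426×9.81×(sin 36.4° + 0.55 cos 36.4°)/(cos 36.4° − 0.55 sin 36.4°) = 4180×1.036/0.4785 = 9050 N.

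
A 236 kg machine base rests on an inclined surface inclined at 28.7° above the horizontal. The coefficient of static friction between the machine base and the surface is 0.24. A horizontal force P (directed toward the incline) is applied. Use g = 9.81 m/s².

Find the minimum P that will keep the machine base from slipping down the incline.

P_min ≈ 629 N

The machine base tends to slide down (tan θ > μ_s), so at the point of impending slip friction acts up-slope at its limit: f = μ_s N.
Perpendicular to the incline: N = m g cos θ + P sin θ.
Along the incline: P cos θ + μ_s N = m g sin θ, i.e. P cos θ + μ_s (m g cos θ + P sin θ) = m g sin θ.
Solving, P (cos θ + μ_s sin θ) = m g (sin θ − μ_s cos θ), so P = 2320×0.2697/0.9924 = 629 N.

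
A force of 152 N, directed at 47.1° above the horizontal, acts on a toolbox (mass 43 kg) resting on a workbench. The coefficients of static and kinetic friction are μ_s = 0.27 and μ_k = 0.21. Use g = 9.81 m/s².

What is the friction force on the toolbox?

f ≈ 65.2 N

N = m g − P sin α = 421.8 − 152×sin 47.1° = 310.5 N.
Horizontally, friction must balance P cos α = 103.5 N.
The static-friction limit is μ_s N = 83.83 N.
103.5 > 83.83 N → the toolbox slides; f = μ_k N = 0.21×310.5 = 65.2 N.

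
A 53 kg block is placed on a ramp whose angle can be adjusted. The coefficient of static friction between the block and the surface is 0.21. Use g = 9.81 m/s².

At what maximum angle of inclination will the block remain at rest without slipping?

At the slip threshold, m g sin θ = μ_s · m g cos θ, so tan θ = μ_s.
θ_max = arctan(0.21) = 11.9°.

θ_max ≈ 11.9°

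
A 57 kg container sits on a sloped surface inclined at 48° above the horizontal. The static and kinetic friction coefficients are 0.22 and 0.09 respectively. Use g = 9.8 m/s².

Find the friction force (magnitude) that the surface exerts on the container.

f ≈ 33.6 N (up the incline)

Normal force: N = m g cos θ = 57 × 9.8 × cos 48° = 373.8 N.
For equilibrium along the incline, friction must balance the weight component: f = m g sin θ = 415.1 N up the slope.
The static-friction ceiling is μ_s N = 0.22 × 373.8 = 82.23 N.
Since |415.1| > 82.23 N, static friction cannot hold it; the container slides down the incline and kinetic friction applies: f = μ_k N = 0.09 × 373.8 = 33.6 N.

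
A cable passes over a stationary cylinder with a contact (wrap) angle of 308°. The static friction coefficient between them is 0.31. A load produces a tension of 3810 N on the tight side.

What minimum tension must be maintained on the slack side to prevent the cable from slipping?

Capstan equation at impending slip: T_tight/T_slack = e^{μβ}.
β = 308° = 5.376 rad; e^{μβ} = e^{0.31×5.376} = 5.293.
T_slack = T_tight / e^{μβ} = 3810 / 5.293 = 720 N.

T_min ≈ 720 N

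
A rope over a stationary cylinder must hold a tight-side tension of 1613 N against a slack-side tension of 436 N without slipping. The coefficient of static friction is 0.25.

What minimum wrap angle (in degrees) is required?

β_min ≈ 300°

T₂/T₁ = e^{μβ} → β = ln(T₂/T₁)/μ.
β = ln(1613/436)/0.25 = 1.308/0.25 = 5.233 rad.
In degrees: β = 5.233 × 180/π = 300°.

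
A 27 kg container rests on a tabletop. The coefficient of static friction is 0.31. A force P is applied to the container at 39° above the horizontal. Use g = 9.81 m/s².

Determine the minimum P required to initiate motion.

P ≈ 84.5 N

N = m g − P sin α (the pull lifts the container).
At impending slip, P cos α = μ_s N = μ_s (m g − P sin α).
Solving: P (cos α + μ_s sin α) = μ_s m g → P = 0.31×265/(cos 39° + 0.31 sin 39°) = 82.1/0.9722 = 84.5 N.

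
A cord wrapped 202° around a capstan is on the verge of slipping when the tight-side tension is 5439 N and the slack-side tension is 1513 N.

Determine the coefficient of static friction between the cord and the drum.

μ ≈ 0.363

T₂/T₁ = e^{μβ} → μ = ln(T₂/T₁)/β.
β = 202° = 3.526 rad.
μ = ln(5439/1513)/3.526 = ln(3.595)/3.526 = 0.363.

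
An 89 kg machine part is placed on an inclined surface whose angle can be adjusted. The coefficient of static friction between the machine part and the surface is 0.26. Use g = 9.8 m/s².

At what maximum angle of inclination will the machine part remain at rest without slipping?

θ_max ≈ 14.6°

At the slip threshold, m g sin θ = μ_s · m g cos θ, so tan θ = μ_s.
θ_max = arctan(0.26) = 14.6°.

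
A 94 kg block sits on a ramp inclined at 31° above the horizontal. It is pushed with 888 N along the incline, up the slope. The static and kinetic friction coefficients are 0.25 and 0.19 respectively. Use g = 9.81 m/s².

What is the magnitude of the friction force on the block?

Perpendicular to the surface, N = m g cos θ = 94·9.81·cos 31° = 790.4 N.
The friction needed for equilibrium is m g sin θ − P = 474.9 − 888 = -413.1 N, measured positive up-slope.
Maximum static friction available: μ_s N = 0.25 × 790.4 = 197.6 N.
Since |-413.1| > 197.6 N, static friction cannot hold it; the block slides up the incline and kinetic friction applies: f = μ_k N = 0.19 × 790.4 = 150 N.

f ≈ 150 N (down the incline)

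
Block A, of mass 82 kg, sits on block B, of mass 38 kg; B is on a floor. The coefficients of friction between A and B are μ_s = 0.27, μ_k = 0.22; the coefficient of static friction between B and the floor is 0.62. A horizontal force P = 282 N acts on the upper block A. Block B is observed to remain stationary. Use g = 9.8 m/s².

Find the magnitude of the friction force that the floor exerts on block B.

f ≈ 177 N

Normal force at the A–B interface: N₁ = m_A g = 803.6 N.
Maximum static friction on A from B: μ_s N₁ = 0.27×803.6 = 217 N.
Since P = 282 N > 217 N, A slides on B; the A–B friction is kinetic: f₁ = μ_k N₁ = 0.22×803.6 = 177 N.
By Newton's third law B feels 177 N forward from A. With B stationary, the floor's static friction on B balances it: f₂ = 177 N (well within μ_s(m_A+m_B)g = 729.1 N).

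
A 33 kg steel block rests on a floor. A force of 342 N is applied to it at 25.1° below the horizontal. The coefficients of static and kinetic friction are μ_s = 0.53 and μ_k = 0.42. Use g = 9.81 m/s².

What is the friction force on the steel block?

N = m g + P sin α = 323.7 + 342×sin 25.1° = 468.8 N.
The horizontal driving force is P cos α = 309.7 N, so equilibrium needs friction f = 309.7 N.
μ_s N = 0.53 × 468.8 = 248.5 N.
The required friction exceeds μ_s N, so the steel block moves and f = μ_k N = 197 N.

f ≈ 197 N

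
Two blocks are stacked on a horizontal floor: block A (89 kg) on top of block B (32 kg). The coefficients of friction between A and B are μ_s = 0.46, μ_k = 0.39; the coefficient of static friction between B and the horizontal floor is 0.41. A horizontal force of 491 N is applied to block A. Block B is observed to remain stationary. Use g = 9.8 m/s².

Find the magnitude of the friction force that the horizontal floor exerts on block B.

f ≈ 340 N

Between the blocks, N₁ = m_A g = 872.2 N.
Maximum static friction on A from B: μ_s N₁ = 0.46×872.2 = 401.2 N.
Since P = 491 N > 401.2 N, A slides on B; the A–B friction is kinetic: f₁ = μ_k N₁ = 0.39×872.2 = 340 N.
B experiences an equal 340 N forward from A (third law). B is in equilibrium, so the floor supplies f₂ = 340 N of static friction (limit μ_s(m_A+m_B)g = 486.2 N, not exceeded).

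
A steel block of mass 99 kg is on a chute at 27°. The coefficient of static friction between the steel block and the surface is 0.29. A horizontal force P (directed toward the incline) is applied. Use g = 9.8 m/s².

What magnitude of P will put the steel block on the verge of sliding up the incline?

At impending motion up the slope, friction acts down-slope at its limit: f = μ_s N.
Perpendicular to the incline: N = m g cos θ + P sin θ.
Along the incline: P cos θ = m g sin θ + μ_s N = m g sin θ + μ_s (m g cos θ + P sin θ).
Solving, P (cos θ − μ_s sin θ) = m g (sin θ + μ_s cos θ), so P = 99×9.8×(sin 27° + 0.29 cos 27°)/(cos 27° − 0.29 sin 27°) = 970×0.7124/0.7593 = 910 N.

P ≈ 910 N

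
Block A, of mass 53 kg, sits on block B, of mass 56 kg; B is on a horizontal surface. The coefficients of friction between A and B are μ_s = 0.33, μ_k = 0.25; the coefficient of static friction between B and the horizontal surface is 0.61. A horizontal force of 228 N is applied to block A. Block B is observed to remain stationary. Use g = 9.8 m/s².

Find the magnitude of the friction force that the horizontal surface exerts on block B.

Normal force at the A–B interface: N₁ = m_A g = 519.4 N.
So the A–B interface can sustain at most μ_s N₁ = 171.4 N of static friction.
Since P = 228 N > 171.4 N, A slides on B; the A–B friction is kinetic: f₁ = μ_k N₁ = 0.25×519.4 = 130 N.
B experiences an equal 130 N forward from A (third law). B is in equilibrium, so the floor supplies f₂ = 130 N of static friction (limit μ_s(m_A+m_B)g = 651.6 N, not exceeded).

f ≈ 130 N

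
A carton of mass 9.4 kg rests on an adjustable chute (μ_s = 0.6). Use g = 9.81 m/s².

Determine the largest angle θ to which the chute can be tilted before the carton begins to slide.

θ_max ≈ 31°

At the slip threshold, m g sin θ = μ_s · m g cos θ, so tan θ = μ_s.
θ_max = arctan(0.6) = 31°.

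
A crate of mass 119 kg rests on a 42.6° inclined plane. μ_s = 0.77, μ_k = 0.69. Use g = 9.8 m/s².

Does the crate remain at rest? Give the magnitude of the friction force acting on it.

N = m g cos θ = 858 N.
Down-slope weight component: m g sin θ = 789 N.
μ_s N = 661 N.
789 > 661 N, so it slides; kinetic friction f = μ_k N = 0.69×858 = 592 N.

f ≈ 592 N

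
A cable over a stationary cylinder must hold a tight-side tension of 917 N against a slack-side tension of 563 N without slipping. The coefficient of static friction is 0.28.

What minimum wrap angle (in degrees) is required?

β_min ≈ 99.8°

T₂/T₁ = e^{μβ} → β = ln(T₂/T₁)/μ.
β = ln(917/563)/0.28 = 0.4878/0.28 = 1.742 rad.
In degrees: β = 1.742 × 180/π = 99.8°.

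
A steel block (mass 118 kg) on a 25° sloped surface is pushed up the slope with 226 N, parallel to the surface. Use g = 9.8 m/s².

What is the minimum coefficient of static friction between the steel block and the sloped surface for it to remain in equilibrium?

μ_s,min ≈ 0.251

N = m g cos θ = 1048 N.
Friction must make up the shortfall along the incline: f = m g sin θ − P = 488.7 − 226 = 262.7 N.
At the threshold f = μ_s N, so μ_s,min = 262.7/1048 = 0.251.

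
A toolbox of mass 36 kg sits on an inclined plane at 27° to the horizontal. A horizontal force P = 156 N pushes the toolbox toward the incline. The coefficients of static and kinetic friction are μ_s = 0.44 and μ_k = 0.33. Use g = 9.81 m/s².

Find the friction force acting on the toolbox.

Resolve perpendicular to the incline: N = m g cos θ + P sin θ = 36×9.81×cos 27° + 156×sin 27° = 385.5 N.
Parallel to the incline: P cos θ − m g sin θ = 139 − 160.3 = -21.33 N; the friction needed to balance this is 21.33 N acting up the slope.
Maximum static friction: μ_s N = 0.44 × 385.5 = 169.6 N.
Since 21.33 N is within the 169.6 N limit, the toolbox stays put and friction is exactly 21.3 N.

f ≈ 21.3 N (up the incline)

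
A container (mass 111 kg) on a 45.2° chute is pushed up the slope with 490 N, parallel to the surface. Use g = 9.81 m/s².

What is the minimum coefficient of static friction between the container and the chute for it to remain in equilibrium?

N = m g cos θ = 767.3 N.
Friction must make up the shortfall along the incline: f = m g sin θ − P = 772.7 − 490 = 282.7 N.
At the threshold f = μ_s N, so μ_s,min = 282.7/767.3 = 0.368.

μ_s,min ≈ 0.368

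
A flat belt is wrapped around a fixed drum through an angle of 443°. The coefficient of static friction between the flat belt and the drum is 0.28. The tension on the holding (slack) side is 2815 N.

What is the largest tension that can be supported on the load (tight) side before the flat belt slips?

T_max ≈ 24500 N

At impending slip the capstan equation gives T₂/T₁ = e^{μβ} with β in radians.
β = 443° × π/180 = 7.732 rad.
e^{μβ} = e^{0.28×7.732} = 8.714.
T₂ = T₁ · e^{μβ} = 2815 × 8.714 = 24500 N.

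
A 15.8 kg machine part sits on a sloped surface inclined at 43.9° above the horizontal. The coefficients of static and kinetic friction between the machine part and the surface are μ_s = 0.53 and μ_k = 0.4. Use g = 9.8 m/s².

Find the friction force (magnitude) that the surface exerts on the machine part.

f ≈ 44.6 N (up the incline)

The normal reaction is N = m g cos θ = 111.6 N.
For equilibrium along the incline, friction must balance the weight component: f = m g sin θ = 107.4 N up the slope.
The static-friction ceiling is μ_s N = 0.53 × 111.6 = 59.13 N.
|107.4| exceeds 59.13 N, so the machine part slips down-slope; friction is kinetic, f = μ_k N = 0.4×111.6 = 44.6 N.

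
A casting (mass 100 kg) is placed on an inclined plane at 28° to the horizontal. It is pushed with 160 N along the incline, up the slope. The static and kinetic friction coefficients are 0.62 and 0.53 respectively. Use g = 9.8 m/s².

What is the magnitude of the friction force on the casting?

Normal force: N = m g cos θ = 100 × 9.8 × cos 28° = 865.3 N.
Parallel to the incline, ΣF = 0 gives f = m g sin θ − P = 460.1 − 160 = 300.1 N (up-slope positive).
Static friction can supply at most μ_s N = 536.5 N.
Since |300.1| ≤ 536.5 N, the casting remains in static equilibrium and friction takes exactly the required value.

f ≈ 300 N (up the incline)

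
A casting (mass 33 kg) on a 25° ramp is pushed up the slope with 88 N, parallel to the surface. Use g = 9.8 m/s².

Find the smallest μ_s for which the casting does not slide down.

μ_s,min ≈ 0.166

N = m g cos θ = 293.1 N.
Friction must make up the shortfall along the incline: f = m g sin θ − P = 136.7 − 88 = 48.67 N.
At the threshold f = μ_s N, so μ_s,min = 48.67/293.1 = 0.166.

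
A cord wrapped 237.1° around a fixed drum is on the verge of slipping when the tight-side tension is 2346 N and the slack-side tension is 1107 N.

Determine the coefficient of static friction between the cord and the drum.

T₂/T₁ = e^{μβ} → μ = ln(T₂/T₁)/β.
β = 237.1° = 4.138 rad.
μ = ln(2346/1107)/4.138 = ln(2.119)/4.138 = 0.181.

μ ≈ 0.181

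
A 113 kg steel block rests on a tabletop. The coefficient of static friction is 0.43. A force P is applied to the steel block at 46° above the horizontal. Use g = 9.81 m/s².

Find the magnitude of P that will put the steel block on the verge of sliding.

P ≈ 475 N

N = m g − P sin α (the pull lifts the steel block).
At impending slip, P cos α = μ_s N = μ_s (m g − P sin α).
Solving: P (cos α + μ_s sin α) = μ_s m g → P = 0.43×1110/(cos 46° + 0.43 sin 46°) = 477/1.004 = 475 N.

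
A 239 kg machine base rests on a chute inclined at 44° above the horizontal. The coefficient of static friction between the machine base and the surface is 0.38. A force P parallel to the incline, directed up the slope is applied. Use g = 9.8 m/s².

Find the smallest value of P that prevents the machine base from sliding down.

The machine base tends to slide down (tan θ > μ_s), so at the point of impending slip friction acts up-slope at its limit: f = μ_s N.
P is parallel to the surface, so N = m g cos θ = 1680 N.
Along the incline: P + μ_s N = m g sin θ, so P = 1630 − 0.38×1680 = 987 N.

P_min ≈ 987 N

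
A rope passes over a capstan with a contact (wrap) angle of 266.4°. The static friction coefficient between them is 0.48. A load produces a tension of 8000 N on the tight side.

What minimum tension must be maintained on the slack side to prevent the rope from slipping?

Capstan equation at impending slip: T_tight/T_slack = e^{μβ}.
β = 266.4° = 4.65 rad; e^{μβ} = e^{0.48×4.65} = 9.317.
T_slack = T_tight / e^{μβ} = 8000 / 9.317 = 859 N.

T_min ≈ 859 N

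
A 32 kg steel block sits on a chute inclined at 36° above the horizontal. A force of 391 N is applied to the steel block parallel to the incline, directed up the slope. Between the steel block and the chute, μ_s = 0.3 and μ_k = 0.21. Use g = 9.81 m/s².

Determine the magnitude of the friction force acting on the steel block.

Normal force: N = m g cos θ = 32 × 9.81 × cos 36° = 254 N.
The friction needed for equilibrium is m g sin θ − P = 184.5 − 391 = -206.5 N, measured positive up-slope.
The static-friction ceiling is μ_s N = 0.3 × 254 = 76.19 N.
Since |-206.5| > 76.19 N, static friction cannot hold it; the steel block slides up the incline and kinetic friction applies: f = μ_k N = 0.21 × 254 = 53.3 N.

f ≈ 53.3 N (down the incline)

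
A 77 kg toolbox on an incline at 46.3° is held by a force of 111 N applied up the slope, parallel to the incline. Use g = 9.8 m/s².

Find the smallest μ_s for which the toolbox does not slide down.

μ_s,min ≈ 0.834

N = m g cos θ = 521.3 N.
Friction must make up the shortfall along the incline: f = m g sin θ − P = 545.6 − 111 = 434.6 N.
At the threshold f = μ_s N, so μ_s,min = 434.6/521.3 = 0.834.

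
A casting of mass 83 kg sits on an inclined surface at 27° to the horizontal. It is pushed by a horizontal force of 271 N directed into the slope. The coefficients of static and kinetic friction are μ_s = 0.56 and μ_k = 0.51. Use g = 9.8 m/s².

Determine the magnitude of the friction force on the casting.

f ≈ 128 N (up the incline)

The horizontal push has a component P sin θ into the surface, so N = m g cos θ + P sin θ = 724.7 + 123 = 847.8 N.
Parallel to the incline: P cos θ − m g sin θ = 241.5 − 369.3 = -127.8 N; the friction needed to balance this is 127.8 N acting up the slope.
Maximum static friction: μ_s N = 0.56 × 847.8 = 474.8 N.
|f_req| = 127.8 ≤ 474.8 N → the casting is in equilibrium; friction equals the required value.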